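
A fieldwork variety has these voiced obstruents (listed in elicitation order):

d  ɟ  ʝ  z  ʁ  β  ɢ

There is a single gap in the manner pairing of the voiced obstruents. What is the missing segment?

/b/

bilabial: stop —, fricative /β/.
alveolar: stop /d/, fricative /z/.
palatal: stop /ɟ/, fricative /ʝ/.
uvular: stop /ɢ/, fricative /ʁ/.
The bilabial row has no stop member, so the gap is the bilabial stop /b/.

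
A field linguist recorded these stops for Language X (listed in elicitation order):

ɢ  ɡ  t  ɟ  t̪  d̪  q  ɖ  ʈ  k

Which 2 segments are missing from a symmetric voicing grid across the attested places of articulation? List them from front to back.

/d/, /c/

place of articulation  voiceless  voiced  
dental            t̪        d̪      
alveolar          t         —       
retroflex         ʈ         ɖ       
palatal           —         ɟ       
velar             k         ɡ       
uvular            q         ɢ       
Gaps, from front to back: alveolar lacks voiced (/d/); palatal lacks voiceless (/c/).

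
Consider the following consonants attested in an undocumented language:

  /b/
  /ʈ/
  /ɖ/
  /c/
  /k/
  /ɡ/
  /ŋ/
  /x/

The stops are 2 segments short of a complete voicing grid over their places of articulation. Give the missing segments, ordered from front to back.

/p/, /ɟ/

place of articulation  voiceless  voiced  
bilabial          —         b       
retroflex         ʈ         ɖ       
palatal           c         —       
velar             k         ɡ       
Gaps, from front to back: bilabial lacks voiceless (/p/); palatal lacks voiced (/ɟ/).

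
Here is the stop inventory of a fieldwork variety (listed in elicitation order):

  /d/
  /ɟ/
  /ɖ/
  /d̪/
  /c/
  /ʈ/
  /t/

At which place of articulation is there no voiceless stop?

dental: voiceless —, voiced /d̪/.
alveolar: voiceless /t/, voiced /d/.
retroflex: voiceless /ʈ/, voiced /ɖ/.
palatal: voiceless /c/, voiced /ɟ/.
Every place of articulation has a voiceless member except dental, where /t̪/ would be expected.

dental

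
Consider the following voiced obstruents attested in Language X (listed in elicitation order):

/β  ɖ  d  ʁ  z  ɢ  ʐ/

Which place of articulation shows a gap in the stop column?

bilabial

Stop: /d/ (alveolar), /ɖ/ (retroflex), /ɢ/ (uvular).
Fricative: /β/ (bilabial), /z/ (alveolar), /ʐ/ (retroflex), /ʁ/ (uvular).
Every place of articulation has a stop member except bilabial, where /b/ would be expected.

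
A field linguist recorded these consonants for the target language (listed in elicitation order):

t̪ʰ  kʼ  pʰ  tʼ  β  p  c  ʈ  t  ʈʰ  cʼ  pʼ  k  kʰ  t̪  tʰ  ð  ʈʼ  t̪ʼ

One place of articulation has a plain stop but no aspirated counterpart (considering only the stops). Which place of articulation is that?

place of articulation  plain     aspirated  ejective
bilabial          p         pʰ        pʼ      
dental            t̪        t̪ʰ       t̪ʼ     
alveolar          t         tʰ        tʼ      
retroflex         ʈ         ʈʰ        ʈʼ      
palatal           c         —         cʼ      
velar             k         kʰ        kʼ      
Every place of articulation has an aspirated member except palatal, where /cʰ/ would be expected.

palatal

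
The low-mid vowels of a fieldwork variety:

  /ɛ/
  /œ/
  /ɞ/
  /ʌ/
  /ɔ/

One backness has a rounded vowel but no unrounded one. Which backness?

central

Unrounded: /ɛ/ (front), /ʌ/ (back).
Rounded: /œ/ (front), /ɞ/ (central), /ɔ/ (back).
Every backness has an unrounded member except central, where /ɜ/ would be expected.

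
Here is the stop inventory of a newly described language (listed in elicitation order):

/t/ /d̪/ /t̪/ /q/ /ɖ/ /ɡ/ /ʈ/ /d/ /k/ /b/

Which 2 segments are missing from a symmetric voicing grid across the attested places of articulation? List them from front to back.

/p/, /ɢ/

bilabial: voiceless —, voiced /b/.
dental: voiceless /t̪/, voiced /d̪/.
alveolar: voiceless /t/, voiced /d/.
retroflex: voiceless /ʈ/, voiced /ɖ/.
velar: voiceless /k/, voiced /ɡ/.
uvular: voiceless /q/, voiced —.
Gaps, from front to back: bilabial lacks voiceless (/p/); uvular lacks voiced (/ɢ/).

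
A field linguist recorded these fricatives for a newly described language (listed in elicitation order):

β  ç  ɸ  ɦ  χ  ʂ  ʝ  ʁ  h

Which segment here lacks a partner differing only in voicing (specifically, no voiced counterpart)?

Bilabial: /ɸ/ ~ /β/
Palatal: /ç/ ~ /ʝ/
Uvular: /χ/ ~ /ʁ/
Glottal: /h/ ~ /ɦ/
Retroflex: only /ʂ/ (voiceless); no voiced partner.
So /ʂ/ is the unpaired segment.

/ʂ/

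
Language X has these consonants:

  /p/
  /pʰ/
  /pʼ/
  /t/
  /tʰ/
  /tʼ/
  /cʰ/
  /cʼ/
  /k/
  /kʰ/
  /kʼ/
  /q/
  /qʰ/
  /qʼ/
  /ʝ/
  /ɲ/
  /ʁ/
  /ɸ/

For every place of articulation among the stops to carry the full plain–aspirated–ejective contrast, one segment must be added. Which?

place of articulation  plain     aspirated  ejective
bilabial          p         pʰ        pʼ      
alveolar          t         tʰ        tʼ      
palatal           —         cʰ        cʼ      
velar             k         kʰ        kʼ      
uvular            q         qʰ        qʼ      
The palatal row has no plain member, so the gap is the plain palatal stop /c/.

/c/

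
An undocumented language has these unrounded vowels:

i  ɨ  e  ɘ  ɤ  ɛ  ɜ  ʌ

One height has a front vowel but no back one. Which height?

high: front /i/, central /ɨ/, back —.
high-mid: front /e/, central /ɘ/, back /ɤ/.
low-mid: front /ɛ/, central /ɜ/, back /ʌ/.
Every height has a back member except high, where /ɯ/ would be expected.

high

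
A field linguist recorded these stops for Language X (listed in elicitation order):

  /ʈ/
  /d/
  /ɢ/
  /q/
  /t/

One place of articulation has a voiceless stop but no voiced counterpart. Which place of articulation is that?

place of articulation  voiceless  voiced  
alveolar          t         d       
retroflex         ʈ         —       
uvular            q         ɢ       
Every place of articulation has a voiced member except retroflex, where /ɖ/ would be expected.

retroflex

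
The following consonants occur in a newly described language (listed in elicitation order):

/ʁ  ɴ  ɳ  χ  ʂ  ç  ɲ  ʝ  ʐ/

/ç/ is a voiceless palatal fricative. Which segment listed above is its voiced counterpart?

/ʝ/

The voiced counterpart is a voiced palatal fricative — in this inventory, /ʝ/.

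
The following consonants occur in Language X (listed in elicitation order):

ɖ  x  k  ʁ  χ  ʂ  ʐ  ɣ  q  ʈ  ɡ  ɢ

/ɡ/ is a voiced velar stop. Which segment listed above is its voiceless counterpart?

The voiceless counterpart is a voiceless velar stop — in this inventory, /k/.

/k/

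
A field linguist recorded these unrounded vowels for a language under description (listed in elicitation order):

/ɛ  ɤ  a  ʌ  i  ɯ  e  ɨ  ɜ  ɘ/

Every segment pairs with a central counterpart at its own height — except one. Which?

/a/

High: /i/ ~ /ɨ/ ~ /ɯ/
High-mid: /e/ ~ /ɘ/ ~ /ɤ/
Low-mid: /ɛ/ ~ /ɜ/ ~ /ʌ/
Low: only /a/ (front); no central partner.
So /a/ is the unpaired segment.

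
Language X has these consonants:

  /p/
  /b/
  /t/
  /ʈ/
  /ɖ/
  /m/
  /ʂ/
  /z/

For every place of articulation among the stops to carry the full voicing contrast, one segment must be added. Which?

place of articulation  voiceless  voiced  
bilabial          p         b       
alveolar          t         —       
retroflex         ʈ         ɖ       
The alveolar row has no voiced member, so the gap is the voiced alveolar stop /d/.

/d/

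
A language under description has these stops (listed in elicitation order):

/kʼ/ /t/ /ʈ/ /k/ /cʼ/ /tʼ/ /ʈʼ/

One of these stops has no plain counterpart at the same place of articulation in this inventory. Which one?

/cʼ/

Alveolar: /t/ ~ /tʼ/
Retroflex: /ʈ/ ~ /ʈʼ/
Velar: /k/ ~ /kʼ/
Palatal: only /cʼ/ (ejective); no plain partner.
So /cʼ/ is the unpaired segment.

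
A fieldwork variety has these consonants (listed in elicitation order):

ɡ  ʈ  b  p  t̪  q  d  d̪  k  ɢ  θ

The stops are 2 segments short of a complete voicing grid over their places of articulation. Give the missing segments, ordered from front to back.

Voiceless: /p/ (bilabial), /t̪/ (dental), /ʈ/ (retroflex), /k/ (velar), /q/ (uvular).
Voiced: /b/ (bilabial), /d̪/ (dental), /d/ (alveolar), /ɡ/ (velar), /ɢ/ (uvular).
Gaps, from front to back: alveolar lacks voiceless (/t/); retroflex lacks voiced (/ɖ/).

/t/, /ɖ/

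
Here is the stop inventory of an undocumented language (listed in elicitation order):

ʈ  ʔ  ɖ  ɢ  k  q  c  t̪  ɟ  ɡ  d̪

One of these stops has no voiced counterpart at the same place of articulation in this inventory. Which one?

Dental: /t̪/ ~ /d̪/
Retroflex: /ʈ/ ~ /ɖ/
Palatal: /c/ ~ /ɟ/
Velar: /k/ ~ /ɡ/
Uvular: /q/ ~ /ɢ/
Glottal: only /ʔ/ (voiceless); no voiced partner.
So /ʔ/ is the unpaired segment.

/ʔ/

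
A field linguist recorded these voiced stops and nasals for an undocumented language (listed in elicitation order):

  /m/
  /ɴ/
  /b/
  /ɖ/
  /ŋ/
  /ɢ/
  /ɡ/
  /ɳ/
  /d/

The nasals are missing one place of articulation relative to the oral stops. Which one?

alveolar

place of articulation  oral stop  nasal   
bilabial          b         m       
alveolar          d         —       
retroflex         ɖ         ɳ       
velar             ɡ         ŋ       
uvular            ɢ         ɴ       
Every place of articulation has a nasal member except alveolar, where /n/ would be expected.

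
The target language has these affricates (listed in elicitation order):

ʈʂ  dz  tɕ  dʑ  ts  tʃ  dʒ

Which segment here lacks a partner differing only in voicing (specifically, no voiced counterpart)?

/ʈʂ/

Alveolar: /ts/ ~ /dz/
Postalveolar: /tʃ/ ~ /dʒ/
Alveolo-palatal: /tɕ/ ~ /dʑ/
Retroflex: only /ʈʂ/ (voiceless); no voiced partner.
So /ʈʂ/ is the unpaired segment.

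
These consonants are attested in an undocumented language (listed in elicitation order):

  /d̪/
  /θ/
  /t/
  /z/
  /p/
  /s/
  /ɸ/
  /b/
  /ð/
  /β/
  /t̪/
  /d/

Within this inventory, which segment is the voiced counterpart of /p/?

/p/ is a voiceless bilabial stop.
The voiced counterpart is a voiced bilabial stop — in this inventory, /b/.

/b/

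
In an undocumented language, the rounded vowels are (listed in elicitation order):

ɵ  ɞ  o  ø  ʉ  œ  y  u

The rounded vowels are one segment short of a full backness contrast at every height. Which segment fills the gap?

/ɔ/

Front: /y/ (high), /ø/ (high-mid), /œ/ (low-mid).
Central: /ʉ/ (high), /ɵ/ (high-mid), /ɞ/ (low-mid).
Back: /u/ (high), /o/ (high-mid).
The low-mid row has no back member, so the gap is the low-mid back rounded vowel /ɔ/.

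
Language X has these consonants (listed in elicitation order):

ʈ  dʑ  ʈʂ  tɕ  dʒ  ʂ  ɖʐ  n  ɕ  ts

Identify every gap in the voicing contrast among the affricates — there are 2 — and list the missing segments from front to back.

/dz/, /tʃ/

Voiceless: /ts/ (alveolar), /ʈʂ/ (retroflex), /tɕ/ (alveolo-palatal).
Voiced: /dʒ/ (postalveolar), /ɖʐ/ (retroflex), /dʑ/ (alveolo-palatal).
Gaps, from front to back: alveolar lacks voiced (/dz/); postalveolar lacks voiceless (/tʃ/).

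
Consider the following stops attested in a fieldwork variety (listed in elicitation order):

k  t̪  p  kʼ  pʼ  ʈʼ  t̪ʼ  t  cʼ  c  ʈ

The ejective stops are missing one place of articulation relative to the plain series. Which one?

Plain: /p/ (bilabial), /t̪/ (dental), /t/ (alveolar), /ʈ/ (retroflex), /c/ (palatal), /k/ (velar).
Ejective: /pʼ/ (bilabial), /t̪ʼ/ (dental), /ʈʼ/ (retroflex), /cʼ/ (palatal), /kʼ/ (velar).
Every place of articulation has an ejective member except alveolar, where /tʼ/ would be expected.

alveolar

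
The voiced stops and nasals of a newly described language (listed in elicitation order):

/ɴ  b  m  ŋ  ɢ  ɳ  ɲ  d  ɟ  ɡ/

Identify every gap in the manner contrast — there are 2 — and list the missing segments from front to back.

Oral stop: /b/ (bilabial), /d/ (alveolar), /ɟ/ (palatal), /ɡ/ (velar), /ɢ/ (uvular).
Nasal: /m/ (bilabial), /ɳ/ (retroflex), /ɲ/ (palatal), /ŋ/ (velar), /ɴ/ (uvular).
Gaps, from front to back: alveolar lacks nasal (/n/); retroflex lacks oral stop (/ɖ/).

/n/, /ɖ/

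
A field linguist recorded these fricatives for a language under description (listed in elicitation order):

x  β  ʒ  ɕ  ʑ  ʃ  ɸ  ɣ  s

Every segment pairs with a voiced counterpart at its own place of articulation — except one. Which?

Bilabial: /ɸ/ ~ /β/
Postalveolar: /ʃ/ ~ /ʒ/
Alveolo-palatal: /ɕ/ ~ /ʑ/
Velar: /x/ ~ /ɣ/
Alveolar: only /s/ (voiceless); no voiced partner.
So /s/ is the unpaired segment.

/s/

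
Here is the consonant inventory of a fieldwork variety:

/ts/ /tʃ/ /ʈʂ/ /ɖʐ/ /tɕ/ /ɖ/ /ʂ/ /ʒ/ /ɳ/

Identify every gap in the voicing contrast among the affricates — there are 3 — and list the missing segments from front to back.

alveolar: voiceless /ts/, voiced —.
postalveolar: voiceless /tʃ/, voiced —.
retroflex: voiceless /ʈʂ/, voiced /ɖʐ/.
alveolo-palatal: voiceless /tɕ/, voiced —.
Gaps, from front to back: alveolar lacks voiced (/dz/); postalveolar lacks voiced (/dʒ/); alveolo-palatal lacks voiced (/dʑ/).

/dz/, /dʒ/, /dʑ/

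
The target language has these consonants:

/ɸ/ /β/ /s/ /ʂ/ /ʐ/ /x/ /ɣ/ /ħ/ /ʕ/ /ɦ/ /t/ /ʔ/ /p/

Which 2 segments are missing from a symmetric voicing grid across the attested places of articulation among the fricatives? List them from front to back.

/z/, /h/

place of articulation  voiceless  voiced  
bilabial          ɸ         β       
alveolar          s         —       
retroflex         ʂ         ʐ       
velar             x         ɣ       
pharyngeal        ħ         ʕ       
glottal           —         ɦ       
Gaps, from front to back: alveolar lacks voiced (/z/); glottal lacks voiceless (/h/).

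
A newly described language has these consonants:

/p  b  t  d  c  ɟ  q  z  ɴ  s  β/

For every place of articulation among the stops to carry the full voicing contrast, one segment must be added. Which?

/ɢ/

Voiceless: /p/ (bilabial), /t/ (alveolar), /c/ (palatal), /q/ (uvular).
Voiced: /b/ (bilabial), /d/ (alveolar), /ɟ/ (palatal).
The uvular row has no voiced member, so the gap is the voiced uvular stop /ɢ/.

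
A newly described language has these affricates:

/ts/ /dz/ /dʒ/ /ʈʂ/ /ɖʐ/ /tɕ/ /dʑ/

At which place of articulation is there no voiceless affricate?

place of articulation  voiceless  voiced  
alveolar          ts        dz      
postalveolar      —         dʒ      
retroflex         ʈʂ        ɖʐ      
alveolo-palatal   tɕ        dʑ      
Every place of articulation has a voiceless member except postalveolar, where /tʃ/ would be expected.

postalveolar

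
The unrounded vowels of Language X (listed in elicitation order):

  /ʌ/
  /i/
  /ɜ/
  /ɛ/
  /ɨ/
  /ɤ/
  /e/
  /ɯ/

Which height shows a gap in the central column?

Front: /i/ (high), /e/ (high-mid), /ɛ/ (low-mid).
Central: /ɨ/ (high), /ɜ/ (low-mid).
Back: /ɯ/ (high), /ɤ/ (high-mid), /ʌ/ (low-mid).
Every height has a central member except high-mid, where /ɘ/ would be expected.

high-mid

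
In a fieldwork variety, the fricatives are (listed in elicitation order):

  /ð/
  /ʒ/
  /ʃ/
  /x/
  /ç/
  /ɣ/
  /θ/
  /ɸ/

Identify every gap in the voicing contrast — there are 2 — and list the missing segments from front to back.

Voiceless: /ɸ/ (bilabial), /θ/ (dental), /ʃ/ (postalveolar), /ç/ (palatal), /x/ (velar).
Voiced: /ð/ (dental), /ʒ/ (postalveolar), /ɣ/ (velar).
Gaps, from front to back: bilabial lacks voiced (/β/); palatal lacks voiced (/ʝ/).

/β/, /ʝ/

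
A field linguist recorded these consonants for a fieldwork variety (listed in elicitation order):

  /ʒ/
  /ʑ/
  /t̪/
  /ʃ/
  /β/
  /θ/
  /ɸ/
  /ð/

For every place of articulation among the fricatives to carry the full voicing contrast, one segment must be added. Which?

/ɕ/

bilabial: voiceless /ɸ/, voiced /β/.
dental: voiceless /θ/, voiced /ð/.
postalveolar: voiceless /ʃ/, voiced /ʒ/.
alveolo-palatal: voiceless —, voiced /ʑ/.
The alveolo-palatal row has no voiceless member, so the gap is the voiceless alveolo-palatal fricative /ɕ/.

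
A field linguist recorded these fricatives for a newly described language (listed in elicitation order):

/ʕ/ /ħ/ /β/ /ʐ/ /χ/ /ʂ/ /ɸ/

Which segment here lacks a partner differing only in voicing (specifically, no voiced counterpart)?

/χ/

Bilabial: /ɸ/ ~ /β/
Retroflex: /ʂ/ ~ /ʐ/
Pharyngeal: /ħ/ ~ /ʕ/
Uvular: only /χ/ (voiceless); no voiced partner.
So /χ/ is the unpaired segment.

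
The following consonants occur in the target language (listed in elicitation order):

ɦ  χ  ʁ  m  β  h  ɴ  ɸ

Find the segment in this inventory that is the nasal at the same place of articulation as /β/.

/β/ is a voiced bilabial fricative.
The nasal at the same place is a bilabial nasal — in this inventory, /m/.

/m/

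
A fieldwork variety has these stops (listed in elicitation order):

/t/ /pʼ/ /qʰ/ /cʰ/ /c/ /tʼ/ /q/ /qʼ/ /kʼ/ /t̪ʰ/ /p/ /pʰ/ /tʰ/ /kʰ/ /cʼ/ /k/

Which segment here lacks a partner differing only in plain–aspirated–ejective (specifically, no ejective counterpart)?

/t̪ʰ/

Bilabial: /p/ ~ /pʰ/ ~ /pʼ/
Alveolar: /t/ ~ /tʰ/ ~ /tʼ/
Palatal: /c/ ~ /cʰ/ ~ /cʼ/
Velar: /k/ ~ /kʰ/ ~ /kʼ/
Uvular: /q/ ~ /qʰ/ ~ /qʼ/
Dental: only /t̪ʰ/ (aspirated); no ejective partner.
So /t̪ʰ/ is the unpaired segment.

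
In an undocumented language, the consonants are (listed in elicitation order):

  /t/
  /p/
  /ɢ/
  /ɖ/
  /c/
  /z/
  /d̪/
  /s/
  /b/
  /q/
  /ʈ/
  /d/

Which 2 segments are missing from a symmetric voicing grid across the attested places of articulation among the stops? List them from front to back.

/t̪/, /ɟ/

Voiceless: /p/ (bilabial), /t/ (alveolar), /ʈ/ (retroflex), /c/ (palatal), /q/ (uvular).
Voiced: /b/ (bilabial), /d̪/ (dental), /d/ (alveolar), /ɖ/ (retroflex), /ɢ/ (uvular).
Gaps, from front to back: dental lacks voiceless (/t̪/); palatal lacks voiced (/ɟ/).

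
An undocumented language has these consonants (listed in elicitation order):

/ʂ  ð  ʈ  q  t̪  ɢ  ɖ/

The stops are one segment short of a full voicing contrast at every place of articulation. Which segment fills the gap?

place of articulation  voiceless  voiced  
dental            t̪        —       
retroflex         ʈ         ɖ       
uvular            q         ɢ       
The dental row has no voiced member, so the gap is the voiced dental stop /d̪/.

/d̪/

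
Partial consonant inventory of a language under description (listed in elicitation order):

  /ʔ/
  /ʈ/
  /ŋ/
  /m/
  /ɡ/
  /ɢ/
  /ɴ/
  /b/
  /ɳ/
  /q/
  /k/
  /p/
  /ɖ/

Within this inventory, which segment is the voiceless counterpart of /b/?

/p/

/b/ is a voiced bilabial stop.
The voiceless counterpart is a voiceless bilabial stop — in this inventory, /p/.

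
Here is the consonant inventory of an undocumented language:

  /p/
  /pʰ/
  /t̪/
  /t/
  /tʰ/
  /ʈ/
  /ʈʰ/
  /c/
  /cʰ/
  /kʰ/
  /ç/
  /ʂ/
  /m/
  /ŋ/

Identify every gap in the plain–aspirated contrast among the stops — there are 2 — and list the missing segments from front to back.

place of articulation  plain     aspirated
bilabial          p         pʰ      
dental            t̪        —       
alveolar          t         tʰ      
retroflex         ʈ         ʈʰ      
palatal           c         cʰ      
velar             —         kʰ      
Gaps, from front to back: dental lacks aspirated (/t̪ʰ/); velar lacks plain (/k/).

/t̪ʰ/, /k/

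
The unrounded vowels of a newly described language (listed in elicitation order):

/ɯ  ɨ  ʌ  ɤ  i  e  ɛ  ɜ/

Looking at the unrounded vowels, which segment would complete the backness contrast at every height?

/ɘ/

Front: /i/ (high), /e/ (high-mid), /ɛ/ (low-mid).
Central: /ɨ/ (high), /ɜ/ (low-mid).
Back: /ɯ/ (high), /ɤ/ (high-mid), /ʌ/ (low-mid).
The high-mid row has no central member, so the gap is the high-mid central unrounded vowel /ɘ/.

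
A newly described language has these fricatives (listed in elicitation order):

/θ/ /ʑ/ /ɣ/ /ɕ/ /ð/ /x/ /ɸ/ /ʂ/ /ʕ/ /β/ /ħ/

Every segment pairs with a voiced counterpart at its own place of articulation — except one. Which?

/ʂ/

Bilabial: /ɸ/ ~ /β/
Dental: /θ/ ~ /ð/
Alveolo-palatal: /ɕ/ ~ /ʑ/
Velar: /x/ ~ /ɣ/
Pharyngeal: /ħ/ ~ /ʕ/
Retroflex: only /ʂ/ (voiceless); no voiced partner.
So /ʂ/ is the unpaired segment.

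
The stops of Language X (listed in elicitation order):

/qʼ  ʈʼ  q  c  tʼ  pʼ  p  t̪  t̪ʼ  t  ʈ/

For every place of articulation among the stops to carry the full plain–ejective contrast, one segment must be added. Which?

/cʼ/

bilabial: plain /p/, ejective /pʼ/.
dental: plain /t̪/, ejective /t̪ʼ/.
alveolar: plain /t/, ejective /tʼ/.
retroflex: plain /ʈ/, ejective /ʈʼ/.
palatal: plain /c/, ejective —.
uvular: plain /q/, ejective /qʼ/.
The palatal row has no ejective member, so the gap is the ejective palatal stop /cʼ/.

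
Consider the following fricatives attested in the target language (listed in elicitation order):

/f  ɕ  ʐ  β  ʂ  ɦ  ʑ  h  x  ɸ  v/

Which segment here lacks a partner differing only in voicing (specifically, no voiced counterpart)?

/x/

Bilabial: /ɸ/ ~ /β/
Labiodental: /f/ ~ /v/
Retroflex: /ʂ/ ~ /ʐ/
Alveolo-palatal: /ɕ/ ~ /ʑ/
Glottal: /h/ ~ /ɦ/
Velar: only /x/ (voiceless); no voiced partner.
So /x/ is the unpaired segment.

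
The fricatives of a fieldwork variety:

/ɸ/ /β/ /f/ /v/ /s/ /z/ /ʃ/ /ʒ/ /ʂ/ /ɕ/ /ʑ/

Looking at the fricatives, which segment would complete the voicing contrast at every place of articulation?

place of articulation  voiceless  voiced  
bilabial          ɸ         β       
labiodental       f         v       
alveolar          s         z       
postalveolar      ʃ         ʒ       
retroflex         ʂ         —       
alveolo-palatal   ɕ         ʑ       
The retroflex row has no voiced member, so the gap is the voiced retroflex fricative /ʐ/.

/ʐ/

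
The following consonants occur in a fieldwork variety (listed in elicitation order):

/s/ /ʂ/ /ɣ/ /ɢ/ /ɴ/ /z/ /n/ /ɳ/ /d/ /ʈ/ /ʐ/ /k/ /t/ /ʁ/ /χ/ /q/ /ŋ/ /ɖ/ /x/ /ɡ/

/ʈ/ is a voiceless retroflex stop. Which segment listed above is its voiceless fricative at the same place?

/ʂ/

The voiceless fricative at the same place is a voiceless retroflex fricative — in this inventory, /ʂ/.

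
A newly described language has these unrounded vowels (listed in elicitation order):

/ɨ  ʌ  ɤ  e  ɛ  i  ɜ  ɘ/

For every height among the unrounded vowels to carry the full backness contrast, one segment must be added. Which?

/ɯ/

height            front     central   back    
high              i         ɨ         —       
high-mid          e         ɘ         ɤ       
low-mid           ɛ         ɜ         ʌ       
The high row has no back member, so the gap is the high back unrounded vowel /ɯ/.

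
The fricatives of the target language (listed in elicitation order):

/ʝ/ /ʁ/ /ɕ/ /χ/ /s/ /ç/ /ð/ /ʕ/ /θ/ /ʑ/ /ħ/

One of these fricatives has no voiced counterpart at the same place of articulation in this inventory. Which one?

/s/

Dental: /θ/ ~ /ð/
Alveolo-palatal: /ɕ/ ~ /ʑ/
Palatal: /ç/ ~ /ʝ/
Uvular: /χ/ ~ /ʁ/
Pharyngeal: /ħ/ ~ /ʕ/
Alveolar: only /s/ (voiceless); no voiced partner.
So /s/ is the unpaired segment.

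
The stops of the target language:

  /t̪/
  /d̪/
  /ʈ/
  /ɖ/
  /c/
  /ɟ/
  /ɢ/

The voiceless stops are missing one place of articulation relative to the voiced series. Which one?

uvular

place of articulation  voiceless  voiced  
dental            t̪        d̪      
retroflex         ʈ         ɖ       
palatal           c         ɟ       
uvular            —         ɢ       
Every place of articulation has a voiceless member except uvular, where /q/ would be expected.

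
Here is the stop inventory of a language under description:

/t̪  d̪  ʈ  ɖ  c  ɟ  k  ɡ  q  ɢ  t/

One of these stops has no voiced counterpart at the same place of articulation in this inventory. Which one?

/t/

Dental: /t̪/ ~ /d̪/
Retroflex: /ʈ/ ~ /ɖ/
Palatal: /c/ ~ /ɟ/
Velar: /k/ ~ /ɡ/
Uvular: /q/ ~ /ɢ/
Alveolar: only /t/ (voiceless); no voiced partner.
So /t/ is the unpaired segment.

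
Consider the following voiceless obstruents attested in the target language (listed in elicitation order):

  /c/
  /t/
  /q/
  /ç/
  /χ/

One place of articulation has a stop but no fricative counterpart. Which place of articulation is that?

alveolar

Stop: /t/ (alveolar), /c/ (palatal), /q/ (uvular).
Fricative: /ç/ (palatal), /χ/ (uvular).
Every place of articulation has a fricative member except alveolar, where /s/ would be expected.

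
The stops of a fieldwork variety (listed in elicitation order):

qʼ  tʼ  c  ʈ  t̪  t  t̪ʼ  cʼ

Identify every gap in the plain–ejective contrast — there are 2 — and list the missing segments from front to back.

/ʈʼ/, /q/

dental: plain /t̪/, ejective /t̪ʼ/.
alveolar: plain /t/, ejective /tʼ/.
retroflex: plain /ʈ/, ejective —.
palatal: plain /c/, ejective /cʼ/.
uvular: plain —, ejective /qʼ/.
Gaps, from front to back: retroflex lacks ejective (/ʈʼ/); uvular lacks plain (/q/).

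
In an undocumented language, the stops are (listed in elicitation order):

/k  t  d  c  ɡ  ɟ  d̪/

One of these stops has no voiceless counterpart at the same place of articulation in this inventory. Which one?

Alveolar: /t/ ~ /d/
Palatal: /c/ ~ /ɟ/
Velar: /k/ ~ /ɡ/
Dental: only /d̪/ (voiced); no voiceless partner.
So /d̪/ is the unpaired segment.

/d̪/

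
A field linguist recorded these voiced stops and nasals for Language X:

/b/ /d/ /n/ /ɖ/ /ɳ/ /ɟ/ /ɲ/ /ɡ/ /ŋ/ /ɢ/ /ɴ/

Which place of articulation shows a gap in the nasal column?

bilabial: oral stop /b/, nasal —.
alveolar: oral stop /d/, nasal /n/.
retroflex: oral stop /ɖ/, nasal /ɳ/.
palatal: oral stop /ɟ/, nasal /ɲ/.
velar: oral stop /ɡ/, nasal /ŋ/.
uvular: oral stop /ɢ/, nasal /ɴ/.
Every place of articulation has a nasal member except bilabial, where /m/ would be expected.

bilabial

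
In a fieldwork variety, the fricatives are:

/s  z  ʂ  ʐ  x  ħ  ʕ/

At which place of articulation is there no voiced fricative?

velar

place of articulation  voiceless  voiced  
alveolar          s         z       
retroflex         ʂ         ʐ       
velar             x         —       
pharyngeal        ħ         ʕ       
Every place of articulation has a voiced member except velar, where /ɣ/ would be expected.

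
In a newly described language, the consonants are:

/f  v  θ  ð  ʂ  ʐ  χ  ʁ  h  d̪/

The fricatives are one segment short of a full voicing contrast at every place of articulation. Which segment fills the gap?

labiodental: voiceless /f/, voiced /v/.
dental: voiceless /θ/, voiced /ð/.
retroflex: voiceless /ʂ/, voiced /ʐ/.
uvular: voiceless /χ/, voiced /ʁ/.
glottal: voiceless /h/, voiced —.
The glottal row has no voiced member, so the gap is the voiced glottal fricative /ɦ/.

/ɦ/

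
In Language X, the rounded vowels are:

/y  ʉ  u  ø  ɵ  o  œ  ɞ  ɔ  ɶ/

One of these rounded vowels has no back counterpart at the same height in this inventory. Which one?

/ɶ/

High: /y/ ~ /ʉ/ ~ /u/
High-mid: /ø/ ~ /ɵ/ ~ /o/
Low-mid: /œ/ ~ /ɞ/ ~ /ɔ/
Low: only /ɶ/ (front); no back partner.
So /ɶ/ is the unpaired segment.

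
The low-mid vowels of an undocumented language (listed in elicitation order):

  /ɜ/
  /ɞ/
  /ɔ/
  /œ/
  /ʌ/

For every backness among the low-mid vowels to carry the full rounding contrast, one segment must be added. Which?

Unrounded: /ɜ/ (central), /ʌ/ (back).
Rounded: /œ/ (front), /ɞ/ (central), /ɔ/ (back).
The front row has no unrounded member, so the gap is the front unrounded vowel /ɛ/.

/ɛ/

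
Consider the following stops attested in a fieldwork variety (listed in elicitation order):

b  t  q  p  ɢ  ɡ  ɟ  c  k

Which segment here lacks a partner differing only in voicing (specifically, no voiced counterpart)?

/t/

Bilabial: /p/ ~ /b/
Palatal: /c/ ~ /ɟ/
Velar: /k/ ~ /ɡ/
Uvular: /q/ ~ /ɢ/
Alveolar: only /t/ (voiceless); no voiced partner.
So /t/ is the unpaired segment.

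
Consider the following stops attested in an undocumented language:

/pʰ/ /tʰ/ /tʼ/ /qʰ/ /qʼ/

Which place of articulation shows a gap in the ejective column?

bilabial

place of articulation  aspirated  ejective
bilabial          pʰ        —       
alveolar          tʰ        tʼ      
uvular            qʰ        qʼ      
Every place of articulation has an ejective member except bilabial, where /pʼ/ would be expected.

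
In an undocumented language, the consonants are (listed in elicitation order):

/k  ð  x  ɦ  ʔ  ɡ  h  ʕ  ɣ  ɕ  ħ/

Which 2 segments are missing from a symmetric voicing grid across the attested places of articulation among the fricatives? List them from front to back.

dental: voiceless —, voiced /ð/.
alveolo-palatal: voiceless /ɕ/, voiced —.
velar: voiceless /x/, voiced /ɣ/.
pharyngeal: voiceless /ħ/, voiced /ʕ/.
glottal: voiceless /h/, voiced /ɦ/.
Gaps, from front to back: dental lacks voiceless (/θ/); alveolo-palatal lacks voiced (/ʑ/).

/θ/, /ʑ/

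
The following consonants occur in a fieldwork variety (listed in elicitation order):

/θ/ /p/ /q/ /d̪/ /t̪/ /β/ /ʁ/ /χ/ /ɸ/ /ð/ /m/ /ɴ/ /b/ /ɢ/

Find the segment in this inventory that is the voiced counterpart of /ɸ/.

/β/

/ɸ/ is a voiceless bilabial fricative.
The voiced counterpart is a voiced bilabial fricative — in this inventory, /β/.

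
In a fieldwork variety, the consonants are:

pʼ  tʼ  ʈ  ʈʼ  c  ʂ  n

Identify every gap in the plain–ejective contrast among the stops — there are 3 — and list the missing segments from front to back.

/p/, /t/, /cʼ/

Plain: /ʈ/ (retroflex), /c/ (palatal).
Ejective: /pʼ/ (bilabial), /tʼ/ (alveolar), /ʈʼ/ (retroflex).
Gaps, from front to back: bilabial lacks plain (/p/); alveolar lacks plain (/t/); palatal lacks ejective (/cʼ/).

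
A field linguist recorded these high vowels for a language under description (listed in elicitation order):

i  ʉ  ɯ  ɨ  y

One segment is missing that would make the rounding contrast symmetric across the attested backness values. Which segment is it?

Unrounded: /i/ (front), /ɨ/ (central), /ɯ/ (back).
Rounded: /y/ (front), /ʉ/ (central).
The back row has no rounded member, so the gap is the back rounded vowel /u/.

/u/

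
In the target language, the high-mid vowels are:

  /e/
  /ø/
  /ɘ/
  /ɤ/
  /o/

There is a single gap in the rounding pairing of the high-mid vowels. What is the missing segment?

/ɵ/

Unrounded: /e/ (front), /ɘ/ (central), /ɤ/ (back).
Rounded: /ø/ (front), /o/ (back).
The central row has no rounded member, so the gap is the central rounded vowel /ɵ/.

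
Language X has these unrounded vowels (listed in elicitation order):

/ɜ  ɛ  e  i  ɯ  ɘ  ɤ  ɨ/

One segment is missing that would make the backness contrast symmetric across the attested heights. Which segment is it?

/ʌ/

Front: /i/ (high), /e/ (high-mid), /ɛ/ (low-mid).
Central: /ɨ/ (high), /ɘ/ (high-mid), /ɜ/ (low-mid).
Back: /ɯ/ (high), /ɤ/ (high-mid).
The low-mid row has no back member, so the gap is the low-mid back unrounded vowel /ʌ/.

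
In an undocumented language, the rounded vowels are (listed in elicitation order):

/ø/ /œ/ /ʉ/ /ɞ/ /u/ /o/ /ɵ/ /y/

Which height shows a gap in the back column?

low-mid

height            front     central   back    
high              y         ʉ         u       
high-mid          ø         ɵ         o       
low-mid           œ         ɞ         —       
Every height has a back member except low-mid, where /ɔ/ would be expected.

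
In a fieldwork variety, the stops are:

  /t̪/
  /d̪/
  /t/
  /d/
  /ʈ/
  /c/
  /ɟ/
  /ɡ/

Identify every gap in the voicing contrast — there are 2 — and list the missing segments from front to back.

/ɖ/, /k/

place of articulation  voiceless  voiced  
dental            t̪        d̪      
alveolar          t         d       
retroflex         ʈ         —       
palatal           c         ɟ       
velar             —         ɡ       
Gaps, from front to back: retroflex lacks voiced (/ɖ/); velar lacks voiceless (/k/).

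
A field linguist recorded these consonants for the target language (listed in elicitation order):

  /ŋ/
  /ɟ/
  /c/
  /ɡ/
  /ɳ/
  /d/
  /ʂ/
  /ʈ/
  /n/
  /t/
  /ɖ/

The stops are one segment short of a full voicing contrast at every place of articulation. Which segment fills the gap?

/k/

Voiceless: /t/ (alveolar), /ʈ/ (retroflex), /c/ (palatal).
Voiced: /d/ (alveolar), /ɖ/ (retroflex), /ɟ/ (palatal), /ɡ/ (velar).
The velar row has no voiceless member, so the gap is the voiceless velar stop /k/.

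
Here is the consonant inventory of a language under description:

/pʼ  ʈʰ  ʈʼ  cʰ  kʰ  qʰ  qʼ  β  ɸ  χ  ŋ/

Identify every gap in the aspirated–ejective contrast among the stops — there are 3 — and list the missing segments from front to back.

/pʰ/, /cʼ/, /kʼ/

bilabial: aspirated —, ejective /pʼ/.
retroflex: aspirated /ʈʰ/, ejective /ʈʼ/.
palatal: aspirated /cʰ/, ejective —.
velar: aspirated /kʰ/, ejective —.
uvular: aspirated /qʰ/, ejective /qʼ/.
Gaps, from front to back: bilabial lacks aspirated (/pʰ/); palatal lacks ejective (/cʼ/); velar lacks ejective (/kʼ/).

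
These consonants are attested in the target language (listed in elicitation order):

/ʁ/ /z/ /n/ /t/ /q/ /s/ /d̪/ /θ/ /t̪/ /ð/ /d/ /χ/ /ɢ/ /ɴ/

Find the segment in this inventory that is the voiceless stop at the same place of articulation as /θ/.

/θ/ is a voiceless dental fricative.
The voiceless stop at the same place is a voiceless dental stop — in this inventory, /t̪/.

/t̪/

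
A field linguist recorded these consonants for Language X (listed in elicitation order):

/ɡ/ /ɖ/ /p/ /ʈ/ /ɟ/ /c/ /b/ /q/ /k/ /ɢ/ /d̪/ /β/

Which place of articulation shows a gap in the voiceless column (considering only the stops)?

dental

bilabial: voiceless /p/, voiced /b/.
dental: voiceless —, voiced /d̪/.
retroflex: voiceless /ʈ/, voiced /ɖ/.
palatal: voiceless /c/, voiced /ɟ/.
velar: voiceless /k/, voiced /ɡ/.
uvular: voiceless /q/, voiced /ɢ/.
Every place of articulation has a voiceless member except dental, where /t̪/ would be expected.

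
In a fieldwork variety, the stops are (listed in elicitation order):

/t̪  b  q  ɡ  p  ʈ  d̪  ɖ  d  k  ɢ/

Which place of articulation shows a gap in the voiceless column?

alveolar

bilabial: voiceless /p/, voiced /b/.
dental: voiceless /t̪/, voiced /d̪/.
alveolar: voiceless —, voiced /d/.
retroflex: voiceless /ʈ/, voiced /ɖ/.
velar: voiceless /k/, voiced /ɡ/.
uvular: voiceless /q/, voiced /ɢ/.
Every place of articulation has a voiceless member except alveolar, where /t/ would be expected.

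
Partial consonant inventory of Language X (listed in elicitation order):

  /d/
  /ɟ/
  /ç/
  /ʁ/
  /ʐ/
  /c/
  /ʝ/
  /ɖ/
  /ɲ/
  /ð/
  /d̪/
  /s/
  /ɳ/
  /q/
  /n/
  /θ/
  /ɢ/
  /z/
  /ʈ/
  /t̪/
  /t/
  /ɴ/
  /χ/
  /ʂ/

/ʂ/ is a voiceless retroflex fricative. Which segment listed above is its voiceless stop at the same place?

/ʈ/

The voiceless stop at the same place is a voiceless retroflex stop — in this inventory, /ʈ/.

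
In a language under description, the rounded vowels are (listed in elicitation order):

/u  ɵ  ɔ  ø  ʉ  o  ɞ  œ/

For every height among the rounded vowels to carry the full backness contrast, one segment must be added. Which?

/y/

Front: /ø/ (high-mid), /œ/ (low-mid).
Central: /ʉ/ (high), /ɵ/ (high-mid), /ɞ/ (low-mid).
Back: /u/ (high), /o/ (high-mid), /ɔ/ (low-mid).
The high row has no front member, so the gap is the high front rounded vowel /y/.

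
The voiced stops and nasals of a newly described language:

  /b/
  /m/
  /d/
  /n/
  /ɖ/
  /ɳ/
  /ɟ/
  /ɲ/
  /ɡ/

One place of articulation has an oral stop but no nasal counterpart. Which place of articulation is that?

velar

place of articulation  oral stop  nasal   
bilabial          b         m       
alveolar          d         n       
retroflex         ɖ         ɳ       
palatal           ɟ         ɲ       
velar             ɡ         —       
Every place of articulation has a nasal member except velar, where /ŋ/ would be expected.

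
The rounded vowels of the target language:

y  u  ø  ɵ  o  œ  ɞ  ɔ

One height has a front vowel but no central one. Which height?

high

high: front /y/, central —, back /u/.
high-mid: front /ø/, central /ɵ/, back /o/.
low-mid: front /œ/, central /ɞ/, back /ɔ/.
Every height has a central member except high, where /ʉ/ would be expected.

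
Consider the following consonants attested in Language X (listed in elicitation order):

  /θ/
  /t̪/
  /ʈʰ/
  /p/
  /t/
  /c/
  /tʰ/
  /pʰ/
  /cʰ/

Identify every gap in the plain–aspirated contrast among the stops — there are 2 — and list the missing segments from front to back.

/t̪ʰ/, /ʈ/

Plain: /p/ (bilabial), /t̪/ (dental), /t/ (alveolar), /c/ (palatal).
Aspirated: /pʰ/ (bilabial), /tʰ/ (alveolar), /ʈʰ/ (retroflex), /cʰ/ (palatal).
Gaps, from front to back: dental lacks aspirated (/t̪ʰ/); retroflex lacks plain (/ʈ/).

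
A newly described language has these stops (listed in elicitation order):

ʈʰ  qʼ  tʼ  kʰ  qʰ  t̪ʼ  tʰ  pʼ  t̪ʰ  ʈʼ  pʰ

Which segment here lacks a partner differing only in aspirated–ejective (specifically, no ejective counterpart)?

Bilabial: /pʰ/ ~ /pʼ/
Dental: /t̪ʰ/ ~ /t̪ʼ/
Alveolar: /tʰ/ ~ /tʼ/
Retroflex: /ʈʰ/ ~ /ʈʼ/
Uvular: /qʰ/ ~ /qʼ/
Velar: only /kʰ/ (aspirated); no ejective partner.
So /kʰ/ is the unpaired segment.

/kʰ/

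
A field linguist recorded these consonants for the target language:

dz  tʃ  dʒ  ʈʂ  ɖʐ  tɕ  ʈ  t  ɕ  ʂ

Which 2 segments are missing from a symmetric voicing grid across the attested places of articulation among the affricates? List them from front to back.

/ts/, /dʑ/

alveolar: voiceless —, voiced /dz/.
postalveolar: voiceless /tʃ/, voiced /dʒ/.
retroflex: voiceless /ʈʂ/, voiced /ɖʐ/.
alveolo-palatal: voiceless /tɕ/, voiced —.
Gaps, from front to back: alveolar lacks voiceless (/ts/); alveolo-palatal lacks voiced (/dʑ/).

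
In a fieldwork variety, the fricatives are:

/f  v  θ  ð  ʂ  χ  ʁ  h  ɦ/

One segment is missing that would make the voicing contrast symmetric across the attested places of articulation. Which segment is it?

/ʐ/

place of articulation  voiceless  voiced  
labiodental       f         v       
dental            θ         ð       
retroflex         ʂ         —       
uvular            χ         ʁ       
glottal           h         ɦ       
The retroflex row has no voiced member, so the gap is the voiced retroflex fricative /ʐ/.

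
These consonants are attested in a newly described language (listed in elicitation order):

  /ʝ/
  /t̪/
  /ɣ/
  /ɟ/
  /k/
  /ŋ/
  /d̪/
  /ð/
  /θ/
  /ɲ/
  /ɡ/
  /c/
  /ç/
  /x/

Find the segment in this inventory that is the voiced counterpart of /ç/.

/ç/ is a voiceless palatal fricative.
The voiced counterpart is a voiced palatal fricative — in this inventory, /ʝ/.

/ʝ/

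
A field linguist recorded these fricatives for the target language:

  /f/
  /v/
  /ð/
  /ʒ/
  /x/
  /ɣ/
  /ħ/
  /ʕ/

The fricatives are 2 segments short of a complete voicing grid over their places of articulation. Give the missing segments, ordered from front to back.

/θ/, /ʃ/

Voiceless: /f/ (labiodental), /x/ (velar), /ħ/ (pharyngeal).
Voiced: /v/ (labiodental), /ð/ (dental), /ʒ/ (postalveolar), /ɣ/ (velar), /ʕ/ (pharyngeal).
Gaps, from front to back: dental lacks voiceless (/θ/); postalveolar lacks voiceless (/ʃ/).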